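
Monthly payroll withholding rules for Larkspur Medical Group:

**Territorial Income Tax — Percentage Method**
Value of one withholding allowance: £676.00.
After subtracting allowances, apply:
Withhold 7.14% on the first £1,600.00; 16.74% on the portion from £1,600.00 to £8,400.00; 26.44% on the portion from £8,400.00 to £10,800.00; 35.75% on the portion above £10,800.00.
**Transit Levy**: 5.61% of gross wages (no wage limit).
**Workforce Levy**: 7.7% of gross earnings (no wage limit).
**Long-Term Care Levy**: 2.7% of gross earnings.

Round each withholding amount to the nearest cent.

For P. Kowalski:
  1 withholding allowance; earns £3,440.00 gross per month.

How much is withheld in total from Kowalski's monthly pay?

Territorial Income Tax: taxable = £3,440.00 − 1×£676.00 = £2,764.00
  £114.24 + 16.74% × (£2,764.00 − £1,600.00) = £114.24 + 16.74% × £1,164.00 = £309.09
Transit Levy: 5.61% × £3,440.00 = £192.98
Workforce Levy: 7.7% × £3,440.00 = £264.88
Long-Term Care Levy: 2.7% × £3,440.00 = £92.88
Total: £309.09 + £192.98 + £264.88 + £92.88 = £859.83

£859.83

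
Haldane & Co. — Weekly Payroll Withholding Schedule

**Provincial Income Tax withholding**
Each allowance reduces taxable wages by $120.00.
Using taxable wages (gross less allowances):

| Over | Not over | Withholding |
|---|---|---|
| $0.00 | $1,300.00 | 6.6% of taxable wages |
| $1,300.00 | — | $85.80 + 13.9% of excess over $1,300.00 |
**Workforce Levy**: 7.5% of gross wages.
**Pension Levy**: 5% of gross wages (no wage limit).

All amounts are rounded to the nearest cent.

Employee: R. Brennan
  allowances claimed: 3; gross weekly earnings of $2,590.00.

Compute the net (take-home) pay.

$2,051.18

Provincial Income Tax: taxable = $2,590.00 − 3×$120.00 = $2,230.00
  $85.80 + 13.9% × ($2,230.00 − $1,300.00) = $85.80 + 13.9% × $930.00 = $215.07
Workforce Levy: 7.5% × $2,590.00 = $194.25
Pension Levy: 5% × $2,590.00 = $129.50
Total withheld: $215.07 + $194.25 + $129.50 = $538.82
Net pay: $2,590.00 − $538.82 = $2,051.18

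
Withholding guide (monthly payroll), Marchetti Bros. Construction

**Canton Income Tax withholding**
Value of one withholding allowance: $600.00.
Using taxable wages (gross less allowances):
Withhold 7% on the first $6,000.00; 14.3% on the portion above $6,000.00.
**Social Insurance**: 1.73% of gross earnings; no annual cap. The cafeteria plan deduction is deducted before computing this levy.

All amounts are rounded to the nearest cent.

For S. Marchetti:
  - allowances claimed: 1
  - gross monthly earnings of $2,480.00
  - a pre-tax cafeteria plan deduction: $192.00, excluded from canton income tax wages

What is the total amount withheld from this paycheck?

Canton Income Tax: taxable = $2,480.00 − $192.00 − 1×$600.00 = $1,688.00
  7% × $1,688.00 = $118.16
Social Insurance: 1.73% × $2,288.00 = $39.58
Total: $118.16 + $39.58 = $157.74

$157.74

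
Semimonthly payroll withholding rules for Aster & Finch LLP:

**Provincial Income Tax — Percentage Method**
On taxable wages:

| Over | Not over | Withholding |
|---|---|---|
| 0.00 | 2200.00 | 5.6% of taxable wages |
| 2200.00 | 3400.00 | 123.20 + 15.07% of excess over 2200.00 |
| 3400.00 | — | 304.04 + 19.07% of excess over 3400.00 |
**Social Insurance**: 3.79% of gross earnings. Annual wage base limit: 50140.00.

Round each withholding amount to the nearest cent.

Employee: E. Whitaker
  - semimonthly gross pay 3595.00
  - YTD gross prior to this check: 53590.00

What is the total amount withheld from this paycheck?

341.23

Provincial Income Tax: taxable = 3595.00
  304.04 + 19.07% × (3595.00 − 3400.00) = 304.04 + 19.07% × 195.00 = 341.23
Social Insurance: YTD 53590.00 ≥ cap 50140.00 → 0.00
Total: 341.23 + 0.00 = 341.23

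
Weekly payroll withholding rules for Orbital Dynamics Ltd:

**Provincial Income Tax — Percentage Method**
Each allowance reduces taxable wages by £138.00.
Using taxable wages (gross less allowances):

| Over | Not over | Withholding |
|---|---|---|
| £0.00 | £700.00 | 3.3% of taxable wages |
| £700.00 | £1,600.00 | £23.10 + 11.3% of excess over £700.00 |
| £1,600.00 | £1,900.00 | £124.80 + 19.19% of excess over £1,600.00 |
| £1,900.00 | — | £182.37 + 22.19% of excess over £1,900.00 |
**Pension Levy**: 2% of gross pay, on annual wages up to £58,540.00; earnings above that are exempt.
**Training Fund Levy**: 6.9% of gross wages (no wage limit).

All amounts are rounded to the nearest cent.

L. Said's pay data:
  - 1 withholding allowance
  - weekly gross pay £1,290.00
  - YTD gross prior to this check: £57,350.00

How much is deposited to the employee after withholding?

£1,103.01

Provincial Income Tax: taxable = £1,290.00 − 1×£138.00 = £1,152.00
  £23.10 + 11.3% × (£1,152.00 − £700.00) = £23.10 + 11.3% × £452.00 = £74.18
Pension Levy: cap £58,540.00 − YTD £57,350.00 = £1,190.00 subject; 2% × £1,190.00 = £23.80
Training Fund Levy: 6.9% × £1,290.00 = £89.01
Total withheld: £74.18 + £23.80 + £89.01 = £186.99
Net pay: £1,290.00 − £186.99 = £1,103.01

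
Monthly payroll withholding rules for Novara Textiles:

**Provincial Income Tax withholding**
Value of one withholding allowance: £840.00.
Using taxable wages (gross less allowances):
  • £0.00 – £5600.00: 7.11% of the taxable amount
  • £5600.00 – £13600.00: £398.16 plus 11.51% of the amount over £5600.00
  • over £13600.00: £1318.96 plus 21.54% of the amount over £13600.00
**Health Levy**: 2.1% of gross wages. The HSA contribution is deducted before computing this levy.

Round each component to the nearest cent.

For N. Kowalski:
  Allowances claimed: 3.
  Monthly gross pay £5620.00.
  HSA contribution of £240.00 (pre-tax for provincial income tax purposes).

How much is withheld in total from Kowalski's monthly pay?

Provincial Income Tax: taxable = £5620.00 − £240.00 − 3×£840.00 = £2860.00
  7.11% × £2860.00 = £203.35
Health Levy: 2.1% × £5380.00 = £112.98
Total: £203.35 + £112.98 = £316.33

£316.33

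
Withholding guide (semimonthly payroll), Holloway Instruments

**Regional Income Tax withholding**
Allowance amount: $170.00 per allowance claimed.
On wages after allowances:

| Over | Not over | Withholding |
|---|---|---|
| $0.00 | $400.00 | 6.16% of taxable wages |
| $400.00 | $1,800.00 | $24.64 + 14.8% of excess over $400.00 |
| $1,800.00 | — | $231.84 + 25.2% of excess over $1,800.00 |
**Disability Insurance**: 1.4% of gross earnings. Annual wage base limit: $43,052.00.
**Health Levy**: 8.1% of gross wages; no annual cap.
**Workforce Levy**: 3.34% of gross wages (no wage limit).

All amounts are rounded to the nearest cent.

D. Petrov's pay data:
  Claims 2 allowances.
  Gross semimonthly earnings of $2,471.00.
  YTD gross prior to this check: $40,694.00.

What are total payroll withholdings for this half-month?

$630.94

Regional Income Tax: taxable = $2,471.00 − 2×$170.00 = $2,131.00
  $231.84 + 25.2% × ($2,131.00 − $1,800.00) = $231.84 + 25.2% × $331.00 = $315.25
Disability Insurance: cap $43,052.00 − YTD $40,694.00 = $2,358.00 subject; 1.4% × $2,358.00 = $33.01
Health Levy: 8.1% × $2,471.00 = $200.15
Workforce Levy: 3.34% × $2,471.00 = $82.53
Total: $315.25 + $33.01 + $200.15 + $82.53 = $630.94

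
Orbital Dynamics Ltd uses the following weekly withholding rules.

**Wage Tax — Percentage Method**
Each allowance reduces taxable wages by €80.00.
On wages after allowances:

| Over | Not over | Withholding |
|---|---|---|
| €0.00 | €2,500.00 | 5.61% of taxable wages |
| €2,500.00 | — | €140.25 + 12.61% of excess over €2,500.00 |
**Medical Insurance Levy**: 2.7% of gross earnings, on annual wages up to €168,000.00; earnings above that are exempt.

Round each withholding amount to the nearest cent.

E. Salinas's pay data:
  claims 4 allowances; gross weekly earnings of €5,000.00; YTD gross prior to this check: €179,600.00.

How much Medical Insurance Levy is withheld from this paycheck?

€0.00

Medical Insurance Levy: YTD €179,600.00 ≥ cap €168,000.00 → €0.00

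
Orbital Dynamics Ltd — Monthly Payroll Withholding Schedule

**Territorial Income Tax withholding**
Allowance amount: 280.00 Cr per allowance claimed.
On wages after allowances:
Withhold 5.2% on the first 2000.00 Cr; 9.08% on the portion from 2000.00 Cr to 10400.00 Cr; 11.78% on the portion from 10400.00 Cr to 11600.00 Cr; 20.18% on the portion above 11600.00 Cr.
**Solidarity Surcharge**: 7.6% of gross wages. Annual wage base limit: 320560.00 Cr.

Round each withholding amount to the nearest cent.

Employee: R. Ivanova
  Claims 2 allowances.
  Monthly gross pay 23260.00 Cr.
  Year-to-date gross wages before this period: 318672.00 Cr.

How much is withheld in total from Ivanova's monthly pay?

Territorial Income Tax: taxable = 23260.00 Cr − 2×280.00 Cr = 22700.00 Cr
  1008.08 Cr + 20.18% × (22700.00 Cr − 11600.00 Cr) = 1008.08 Cr + 20.18% × 11100.00 Cr = 3248.06 Cr
Solidarity Surcharge: cap 320560.00 Cr − YTD 318672.00 Cr = 1888.00 Cr subject; 7.6% × 1888.00 Cr = 143.49 Cr
Total: 3248.06 Cr + 143.49 Cr = 3391.55 Cr

3391.55 Cr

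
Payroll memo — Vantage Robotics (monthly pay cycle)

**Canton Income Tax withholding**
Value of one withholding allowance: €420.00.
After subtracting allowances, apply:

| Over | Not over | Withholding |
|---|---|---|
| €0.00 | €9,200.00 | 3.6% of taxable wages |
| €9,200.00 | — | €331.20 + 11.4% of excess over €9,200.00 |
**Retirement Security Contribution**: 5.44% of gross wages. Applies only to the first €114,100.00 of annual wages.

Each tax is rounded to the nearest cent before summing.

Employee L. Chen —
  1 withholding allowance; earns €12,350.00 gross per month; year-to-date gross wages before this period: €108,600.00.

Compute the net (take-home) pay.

Canton Income Tax: taxable = €12,350.00 − 1×€420.00 = €11,930.00
  €331.20 + 11.4% × (€11,930.00 − €9,200.00) = €331.20 + 11.4% × €2,730.00 = €642.42
Retirement Security Contribution: cap €114,100.00 − YTD €108,600.00 = €5,500.00 subject; 5.44% × €5,500.00 = €299.20
Total withheld: €642.42 + €299.20 = €941.62
Net pay: €12,350.00 − €941.62 = €11,408.38

€11,408.38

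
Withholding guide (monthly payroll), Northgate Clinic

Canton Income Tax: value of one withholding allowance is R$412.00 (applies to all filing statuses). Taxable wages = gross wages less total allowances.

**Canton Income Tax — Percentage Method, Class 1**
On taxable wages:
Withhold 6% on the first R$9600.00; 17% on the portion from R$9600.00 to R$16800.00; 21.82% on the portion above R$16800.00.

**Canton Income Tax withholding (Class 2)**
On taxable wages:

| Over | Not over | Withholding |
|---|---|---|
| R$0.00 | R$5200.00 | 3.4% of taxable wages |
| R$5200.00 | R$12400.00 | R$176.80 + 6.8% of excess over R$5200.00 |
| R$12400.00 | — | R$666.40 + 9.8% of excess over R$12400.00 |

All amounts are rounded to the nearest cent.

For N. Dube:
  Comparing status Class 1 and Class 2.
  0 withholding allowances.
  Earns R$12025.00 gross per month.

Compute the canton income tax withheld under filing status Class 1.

R$988.25

Canton Income Tax (Class 1): taxable = R$12025.00
  R$576.00 + 17% × (R$12025.00 − R$9600.00) = R$576.00 + 17% × R$2425.00 = R$988.25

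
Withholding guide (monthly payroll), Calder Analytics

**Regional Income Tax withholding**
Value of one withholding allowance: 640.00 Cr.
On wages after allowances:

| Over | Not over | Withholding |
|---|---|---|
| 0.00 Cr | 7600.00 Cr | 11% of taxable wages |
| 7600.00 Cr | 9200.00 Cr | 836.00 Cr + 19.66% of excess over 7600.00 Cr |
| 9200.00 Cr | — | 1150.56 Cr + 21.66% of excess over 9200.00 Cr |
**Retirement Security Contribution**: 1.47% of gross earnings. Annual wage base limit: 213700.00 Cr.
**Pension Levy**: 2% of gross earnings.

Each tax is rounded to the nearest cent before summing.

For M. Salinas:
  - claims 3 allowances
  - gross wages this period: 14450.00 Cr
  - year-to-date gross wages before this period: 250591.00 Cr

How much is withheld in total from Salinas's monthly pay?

Regional Income Tax: taxable = 14450.00 Cr − 3×640.00 Cr = 12530.00 Cr
  1150.56 Cr + 21.66% × (12530.00 Cr − 9200.00 Cr) = 1150.56 Cr + 21.66% × 3330.00 Cr = 1871.84 Cr
Retirement Security Contribution: YTD 250591.00 Cr ≥ cap 213700.00 Cr → 0.00 Cr
Pension Levy: 2% × 14450.00 Cr = 289.00 Cr
Total: 1871.84 Cr + 0.00 Cr + 289.00 Cr = 2160.84 Cr

2160.84 Cr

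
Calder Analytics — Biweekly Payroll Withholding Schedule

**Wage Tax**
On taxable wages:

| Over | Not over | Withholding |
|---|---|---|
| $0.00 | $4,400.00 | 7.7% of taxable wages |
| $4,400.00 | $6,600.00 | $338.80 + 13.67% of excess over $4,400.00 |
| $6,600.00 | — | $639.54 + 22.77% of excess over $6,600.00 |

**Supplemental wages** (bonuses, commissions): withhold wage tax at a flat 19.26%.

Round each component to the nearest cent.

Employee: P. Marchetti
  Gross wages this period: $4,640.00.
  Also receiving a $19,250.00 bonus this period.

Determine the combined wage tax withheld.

Wage Tax: taxable = $4,640.00
  $338.80 + 13.67% × ($4,640.00 − $4,400.00) = $338.80 + 13.67% × $240.00 = $371.61
Supplemental (19.26% flat on bonus): 19.26% × $19,250.00 = $3,707.55
Total wage tax: $371.61 + $3,707.55 = $4,079.16

$4,079.16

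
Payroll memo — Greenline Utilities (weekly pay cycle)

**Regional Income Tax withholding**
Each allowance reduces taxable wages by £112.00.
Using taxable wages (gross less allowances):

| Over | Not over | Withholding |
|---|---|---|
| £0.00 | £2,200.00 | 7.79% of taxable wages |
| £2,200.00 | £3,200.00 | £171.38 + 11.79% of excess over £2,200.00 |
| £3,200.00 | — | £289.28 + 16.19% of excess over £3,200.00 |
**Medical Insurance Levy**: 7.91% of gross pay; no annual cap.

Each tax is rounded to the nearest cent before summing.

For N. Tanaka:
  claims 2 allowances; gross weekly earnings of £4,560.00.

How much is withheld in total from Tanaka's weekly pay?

Regional Income Tax: taxable = £4,560.00 − 2×£112.00 = £4,336.00
  £289.28 + 16.19% × (£4,336.00 − £3,200.00) = £289.28 + 16.19% × £1,136.00 = £473.20
Medical Insurance Levy: 7.91% × £4,560.00 = £360.70
Total: £473.20 + £360.70 = £833.90

£833.90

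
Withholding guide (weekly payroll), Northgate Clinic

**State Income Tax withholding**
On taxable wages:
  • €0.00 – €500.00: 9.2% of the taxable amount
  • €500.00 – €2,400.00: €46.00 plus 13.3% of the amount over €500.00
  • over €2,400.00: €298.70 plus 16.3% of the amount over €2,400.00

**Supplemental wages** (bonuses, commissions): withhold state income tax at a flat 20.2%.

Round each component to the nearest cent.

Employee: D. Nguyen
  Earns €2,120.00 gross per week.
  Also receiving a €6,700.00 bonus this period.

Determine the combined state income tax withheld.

State Income Tax: taxable = €2,120.00
  €46.00 + 13.3% × (€2,120.00 − €500.00) = €46.00 + 13.3% × €1,620.00 = €261.46
Supplemental (20.2% flat on bonus): 20.2% × €6,700.00 = €1,353.40
Total state income tax: €261.46 + €1,353.40 = €1,614.86

€1,614.86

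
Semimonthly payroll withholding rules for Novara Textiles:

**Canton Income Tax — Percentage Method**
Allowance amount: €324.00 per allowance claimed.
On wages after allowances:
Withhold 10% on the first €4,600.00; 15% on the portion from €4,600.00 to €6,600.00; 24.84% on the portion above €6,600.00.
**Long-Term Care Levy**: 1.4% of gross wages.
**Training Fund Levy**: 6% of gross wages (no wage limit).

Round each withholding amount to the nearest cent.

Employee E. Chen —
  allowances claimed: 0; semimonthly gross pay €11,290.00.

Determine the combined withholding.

€2,760.46

Canton Income Tax: taxable = €11,290.00
  €760.00 + 24.84% × (€11,290.00 − €6,600.00) = €760.00 + 24.84% × €4,690.00 = €1,925.00
Long-Term Care Levy: 1.4% × €11,290.00 = €158.06
Training Fund Levy: 6% × €11,290.00 = €677.40
Total: €1,925.00 + €158.06 + €677.40 = €2,760.46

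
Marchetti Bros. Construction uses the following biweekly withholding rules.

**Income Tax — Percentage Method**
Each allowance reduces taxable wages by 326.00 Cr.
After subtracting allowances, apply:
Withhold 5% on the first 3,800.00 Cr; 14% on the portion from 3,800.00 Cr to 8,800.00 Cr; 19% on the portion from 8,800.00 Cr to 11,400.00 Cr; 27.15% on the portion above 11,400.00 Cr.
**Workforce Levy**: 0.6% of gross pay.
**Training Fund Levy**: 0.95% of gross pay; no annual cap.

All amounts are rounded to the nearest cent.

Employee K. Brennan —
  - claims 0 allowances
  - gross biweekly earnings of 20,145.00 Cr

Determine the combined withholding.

4,070.52 Cr

Income Tax: taxable = 20,145.00 Cr
  1,384.00 Cr + 27.15% × (20,145.00 Cr − 11,400.00 Cr) = 1,384.00 Cr + 27.15% × 8,745.00 Cr = 3,758.27 Cr
Workforce Levy: 0.6% × 20,145.00 Cr = 120.87 Cr
Training Fund Levy: 0.95% × 20,145.00 Cr = 191.38 Cr
Total: 3,758.27 Cr + 120.87 Cr + 191.38 Cr = 4,070.52 Cr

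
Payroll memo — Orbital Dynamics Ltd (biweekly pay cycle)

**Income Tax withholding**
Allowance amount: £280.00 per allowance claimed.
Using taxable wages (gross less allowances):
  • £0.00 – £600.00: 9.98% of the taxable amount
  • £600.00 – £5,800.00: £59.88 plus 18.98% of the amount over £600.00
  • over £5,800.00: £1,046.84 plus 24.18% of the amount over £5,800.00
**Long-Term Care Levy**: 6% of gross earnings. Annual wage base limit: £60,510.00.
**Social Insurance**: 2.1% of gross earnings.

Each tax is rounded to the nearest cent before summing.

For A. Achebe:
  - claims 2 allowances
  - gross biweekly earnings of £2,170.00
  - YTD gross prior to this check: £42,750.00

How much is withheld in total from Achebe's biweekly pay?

Income Tax: taxable = £2,170.00 − 2×£280.00 = £1,610.00
  £59.88 + 18.98% × (£1,610.00 − £600.00) = £59.88 + 18.98% × £1,010.00 = £251.58
Long-Term Care Levy: 6% × £2,170.00 = £130.20
Social Insurance: 2.1% × £2,170.00 = £45.57
Total: £251.58 + £130.20 + £45.57 = £427.35

£427.35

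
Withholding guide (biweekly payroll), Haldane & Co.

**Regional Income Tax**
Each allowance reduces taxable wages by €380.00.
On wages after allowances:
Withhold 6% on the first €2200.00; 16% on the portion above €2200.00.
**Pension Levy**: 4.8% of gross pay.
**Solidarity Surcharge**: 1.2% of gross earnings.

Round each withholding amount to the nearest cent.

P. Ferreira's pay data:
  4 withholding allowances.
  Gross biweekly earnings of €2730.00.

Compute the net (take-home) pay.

Regional Income Tax: taxable = €2730.00 − 4×€380.00 = €1210.00
  6% × €1210.00 = €72.60
Pension Levy: 4.8% × €2730.00 = €131.04
Solidarity Surcharge: 1.2% × €2730.00 = €32.76
Total withheld: €72.60 + €131.04 + €32.76 = €236.40
Net pay: €2730.00 − €236.40 = €2493.60

€2493.60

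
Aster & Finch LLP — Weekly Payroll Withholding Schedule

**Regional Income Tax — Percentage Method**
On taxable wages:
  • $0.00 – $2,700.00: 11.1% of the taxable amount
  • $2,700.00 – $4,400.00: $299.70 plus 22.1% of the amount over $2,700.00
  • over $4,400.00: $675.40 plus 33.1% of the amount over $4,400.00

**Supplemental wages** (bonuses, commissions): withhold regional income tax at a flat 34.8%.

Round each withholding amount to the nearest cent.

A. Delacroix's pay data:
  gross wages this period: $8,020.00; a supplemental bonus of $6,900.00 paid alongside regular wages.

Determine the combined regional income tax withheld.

$4,274.82

Regional Income Tax: taxable = $8,020.00
  $675.40 + 33.1% × ($8,020.00 − $4,400.00) = $675.40 + 33.1% × $3,620.00 = $1,873.62
Supplemental (34.8% flat on bonus): 34.8% × $6,900.00 = $2,401.20
Total regional income tax: $1,873.62 + $2,401.20 = $4,274.82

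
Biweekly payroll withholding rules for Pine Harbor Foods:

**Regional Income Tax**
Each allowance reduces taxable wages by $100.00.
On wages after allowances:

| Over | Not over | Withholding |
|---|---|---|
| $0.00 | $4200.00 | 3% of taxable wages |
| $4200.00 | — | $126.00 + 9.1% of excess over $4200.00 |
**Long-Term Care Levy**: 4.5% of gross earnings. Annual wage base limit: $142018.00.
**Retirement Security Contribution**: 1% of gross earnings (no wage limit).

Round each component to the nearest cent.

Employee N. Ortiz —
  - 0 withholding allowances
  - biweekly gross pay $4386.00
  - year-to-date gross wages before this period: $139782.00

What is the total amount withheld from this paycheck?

$287.41

Regional Income Tax: taxable = $4386.00
  $126.00 + 9.1% × ($4386.00 − $4200.00) = $126.00 + 9.1% × $186.00 = $142.93
Long-Term Care Levy: cap $142018.00 − YTD $139782.00 = $2236.00 subject; 4.5% × $2236.00 = $100.62
Retirement Security Contribution: 1% × $4386.00 = $43.86
Total: $142.93 + $100.62 + $43.86 = $287.41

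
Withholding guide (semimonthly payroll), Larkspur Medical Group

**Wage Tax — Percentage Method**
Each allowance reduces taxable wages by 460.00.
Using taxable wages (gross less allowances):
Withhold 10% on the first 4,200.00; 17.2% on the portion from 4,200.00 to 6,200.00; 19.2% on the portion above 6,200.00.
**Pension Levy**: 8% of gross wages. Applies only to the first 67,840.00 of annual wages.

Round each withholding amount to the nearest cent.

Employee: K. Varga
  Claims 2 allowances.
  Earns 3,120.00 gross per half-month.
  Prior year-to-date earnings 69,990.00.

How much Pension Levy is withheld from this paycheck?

Pension Levy: YTD 69,990.00 ≥ cap 67,840.00 → 0.00

0.00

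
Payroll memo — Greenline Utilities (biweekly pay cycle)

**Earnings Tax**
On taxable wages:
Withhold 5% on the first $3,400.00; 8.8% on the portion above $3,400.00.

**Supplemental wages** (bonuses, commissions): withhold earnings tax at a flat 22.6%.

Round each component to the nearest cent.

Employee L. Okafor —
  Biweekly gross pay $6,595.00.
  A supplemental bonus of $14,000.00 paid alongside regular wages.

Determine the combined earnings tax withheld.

$3,615.16

Earnings Tax: taxable = $6,595.00
  $170.00 + 8.8% × ($6,595.00 − $3,400.00) = $170.00 + 8.8% × $3,195.00 = $451.16
Supplemental (22.6% flat on bonus): 22.6% × $14,000.00 = $3,164.00
Total earnings tax: $451.16 + $3,164.00 = $3,615.16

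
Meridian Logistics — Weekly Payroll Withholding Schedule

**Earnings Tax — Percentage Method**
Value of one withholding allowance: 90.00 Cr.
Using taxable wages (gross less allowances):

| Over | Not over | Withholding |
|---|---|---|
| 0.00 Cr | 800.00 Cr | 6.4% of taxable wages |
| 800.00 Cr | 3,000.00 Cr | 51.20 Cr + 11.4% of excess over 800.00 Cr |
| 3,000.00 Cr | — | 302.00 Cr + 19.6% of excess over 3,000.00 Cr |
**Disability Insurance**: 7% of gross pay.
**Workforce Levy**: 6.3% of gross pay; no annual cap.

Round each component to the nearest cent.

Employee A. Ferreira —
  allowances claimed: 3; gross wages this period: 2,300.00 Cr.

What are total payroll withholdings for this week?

497.32 Cr

Earnings Tax: taxable = 2,300.00 Cr − 3×90.00 Cr = 2,030.00 Cr
  51.20 Cr + 11.4% × (2,030.00 Cr − 800.00 Cr) = 51.20 Cr + 11.4% × 1,230.00 Cr = 191.42 Cr
Disability Insurance: 7% × 2,300.00 Cr = 161.00 Cr
Workforce Levy: 6.3% × 2,300.00 Cr = 144.90 Cr
Total: 191.42 Cr + 161.00 Cr + 144.90 Cr = 497.32 Cr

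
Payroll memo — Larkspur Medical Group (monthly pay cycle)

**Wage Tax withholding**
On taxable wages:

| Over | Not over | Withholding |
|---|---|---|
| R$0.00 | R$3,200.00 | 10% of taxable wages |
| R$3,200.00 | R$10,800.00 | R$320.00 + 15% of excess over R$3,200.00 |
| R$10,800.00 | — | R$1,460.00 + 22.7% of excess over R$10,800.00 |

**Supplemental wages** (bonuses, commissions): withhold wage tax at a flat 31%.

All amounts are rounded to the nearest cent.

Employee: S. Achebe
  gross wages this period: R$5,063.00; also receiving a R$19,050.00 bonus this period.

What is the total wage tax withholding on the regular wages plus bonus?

Wage Tax: taxable = R$5,063.00
  R$320.00 + 15% × (R$5,063.00 − R$3,200.00) = R$320.00 + 15% × R$1,863.00 = R$599.45
Supplemental (31% flat on bonus): 31% × R$19,050.00 = R$5,905.50
Total wage tax: R$599.45 + R$5,905.50 = R$6,504.95

R$6,504.95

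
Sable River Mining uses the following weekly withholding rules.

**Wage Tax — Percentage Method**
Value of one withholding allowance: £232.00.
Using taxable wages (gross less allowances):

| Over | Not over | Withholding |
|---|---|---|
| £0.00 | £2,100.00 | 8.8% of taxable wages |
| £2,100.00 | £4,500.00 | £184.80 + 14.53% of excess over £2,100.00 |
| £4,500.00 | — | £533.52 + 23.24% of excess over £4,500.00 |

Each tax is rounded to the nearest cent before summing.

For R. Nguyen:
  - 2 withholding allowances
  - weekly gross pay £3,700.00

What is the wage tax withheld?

Wage Tax: taxable = £3,700.00 − 2×£232.00 = £3,236.00
  £184.80 + 14.53% × (£3,236.00 − £2,100.00) = £184.80 + 14.53% × £1,136.00 = £349.86

£349.86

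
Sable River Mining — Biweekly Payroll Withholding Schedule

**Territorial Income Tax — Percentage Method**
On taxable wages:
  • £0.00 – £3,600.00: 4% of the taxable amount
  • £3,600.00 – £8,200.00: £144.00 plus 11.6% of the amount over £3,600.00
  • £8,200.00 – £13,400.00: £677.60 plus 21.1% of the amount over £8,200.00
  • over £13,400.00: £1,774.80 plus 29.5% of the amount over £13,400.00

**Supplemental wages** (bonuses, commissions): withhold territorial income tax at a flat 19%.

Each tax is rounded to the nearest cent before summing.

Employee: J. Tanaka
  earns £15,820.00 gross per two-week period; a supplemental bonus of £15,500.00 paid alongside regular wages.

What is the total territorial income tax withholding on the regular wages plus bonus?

Territorial Income Tax: taxable = £15,820.00
  £1,774.80 + 29.5% × (£15,820.00 − £13,400.00) = £1,774.80 + 29.5% × £2,420.00 = £2,488.70
Supplemental (19% flat on bonus): 19% × £15,500.00 = £2,945.00
Total territorial income tax: £2,488.70 + £2,945.00 = £5,433.70

£5,433.70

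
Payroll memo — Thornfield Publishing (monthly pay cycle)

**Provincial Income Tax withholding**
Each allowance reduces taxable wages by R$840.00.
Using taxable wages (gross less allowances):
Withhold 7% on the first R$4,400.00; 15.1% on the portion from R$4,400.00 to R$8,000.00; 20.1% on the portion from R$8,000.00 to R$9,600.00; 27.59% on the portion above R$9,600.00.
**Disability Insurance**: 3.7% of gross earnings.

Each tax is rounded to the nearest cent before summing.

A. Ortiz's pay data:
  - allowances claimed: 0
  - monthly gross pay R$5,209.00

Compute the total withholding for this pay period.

Provincial Income Tax: taxable = R$5,209.00
  R$308.00 + 15.1% × (R$5,209.00 − R$4,400.00) = R$308.00 + 15.1% × R$809.00 = R$430.16
Disability Insurance: 3.7% × R$5,209.00 = R$192.73
Total: R$430.16 + R$192.73 = R$622.89

R$622.89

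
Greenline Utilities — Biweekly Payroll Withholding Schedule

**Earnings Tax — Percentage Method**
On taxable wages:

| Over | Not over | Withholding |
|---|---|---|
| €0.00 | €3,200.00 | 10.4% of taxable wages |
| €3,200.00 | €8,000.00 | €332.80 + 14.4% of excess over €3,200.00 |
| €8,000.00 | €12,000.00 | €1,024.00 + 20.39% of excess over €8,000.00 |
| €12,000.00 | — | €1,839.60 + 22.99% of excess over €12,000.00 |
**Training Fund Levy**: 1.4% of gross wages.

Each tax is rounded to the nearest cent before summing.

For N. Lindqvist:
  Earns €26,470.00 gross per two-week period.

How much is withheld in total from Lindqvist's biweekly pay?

€5,536.83

Earnings Tax: taxable = €26,470.00
  €1,839.60 + 22.99% × (€26,470.00 − €12,000.00) = €1,839.60 + 22.99% × €14,470.00 = €5,166.25
Training Fund Levy: 1.4% × €26,470.00 = €370.58
Total: €5,166.25 + €370.58 = €5,536.83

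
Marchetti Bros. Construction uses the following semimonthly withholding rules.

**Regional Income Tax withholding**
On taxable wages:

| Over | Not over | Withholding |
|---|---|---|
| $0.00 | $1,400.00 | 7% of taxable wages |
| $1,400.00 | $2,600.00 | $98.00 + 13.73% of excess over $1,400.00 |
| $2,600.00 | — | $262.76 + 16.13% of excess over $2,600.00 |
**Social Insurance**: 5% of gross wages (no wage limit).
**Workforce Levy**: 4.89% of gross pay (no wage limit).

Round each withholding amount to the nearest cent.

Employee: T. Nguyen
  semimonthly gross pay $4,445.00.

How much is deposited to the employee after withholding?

Regional Income Tax: taxable = $4,445.00
  $262.76 + 16.13% × ($4,445.00 − $2,600.00) = $262.76 + 16.13% × $1,845.00 = $560.36
Social Insurance: 5% × $4,445.00 = $222.25
Workforce Levy: 4.89% × $4,445.00 = $217.36
Total withheld: $560.36 + $222.25 + $217.36 = $999.97
Net pay: $4,445.00 − $999.97 = $3,445.03

$3,445.03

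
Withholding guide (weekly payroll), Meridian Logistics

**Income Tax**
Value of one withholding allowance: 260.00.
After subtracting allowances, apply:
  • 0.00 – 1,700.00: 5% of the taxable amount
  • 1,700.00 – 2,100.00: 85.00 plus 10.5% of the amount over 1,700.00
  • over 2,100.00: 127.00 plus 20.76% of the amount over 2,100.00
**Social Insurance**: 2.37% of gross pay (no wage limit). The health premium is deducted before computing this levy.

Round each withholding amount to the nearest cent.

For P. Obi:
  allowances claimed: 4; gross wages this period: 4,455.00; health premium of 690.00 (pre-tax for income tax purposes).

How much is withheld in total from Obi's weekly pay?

345.98

Income Tax: taxable = 4,455.00 − 690.00 − 4×260.00 = 2,725.00
  127.00 + 20.76% × (2,725.00 − 2,100.00) = 127.00 + 20.76% × 625.00 = 256.75
Social Insurance: 2.37% × 3,765.00 = 89.23
Total: 256.75 + 89.23 = 345.98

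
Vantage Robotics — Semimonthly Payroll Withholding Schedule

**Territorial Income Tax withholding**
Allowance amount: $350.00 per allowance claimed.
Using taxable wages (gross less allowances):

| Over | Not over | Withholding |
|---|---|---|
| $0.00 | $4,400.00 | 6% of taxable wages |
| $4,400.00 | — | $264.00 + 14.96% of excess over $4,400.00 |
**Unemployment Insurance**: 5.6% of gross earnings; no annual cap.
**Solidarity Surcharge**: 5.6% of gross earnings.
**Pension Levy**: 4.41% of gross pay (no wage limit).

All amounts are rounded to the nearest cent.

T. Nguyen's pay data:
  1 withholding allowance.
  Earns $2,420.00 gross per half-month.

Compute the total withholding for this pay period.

$501.96

Territorial Income Tax: taxable = $2,420.00 − 1×$350.00 = $2,070.00
  6% × $2,070.00 = $124.20
Unemployment Insurance: 5.6% × $2,420.00 = $135.52
Solidarity Surcharge: 5.6% × $2,420.00 = $135.52
Pension Levy: 4.41% × $2,420.00 = $106.72
Total: $124.20 + $135.52 + $135.52 + $106.72 = $501.96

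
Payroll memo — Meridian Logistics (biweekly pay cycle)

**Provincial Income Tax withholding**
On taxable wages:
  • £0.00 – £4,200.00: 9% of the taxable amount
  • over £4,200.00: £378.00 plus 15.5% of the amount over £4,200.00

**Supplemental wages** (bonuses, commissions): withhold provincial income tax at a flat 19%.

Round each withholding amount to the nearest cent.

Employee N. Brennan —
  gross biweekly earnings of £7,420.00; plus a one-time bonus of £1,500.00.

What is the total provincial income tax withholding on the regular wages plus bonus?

Provincial Income Tax: taxable = £7,420.00
  £378.00 + 15.5% × (£7,420.00 − £4,200.00) = £378.00 + 15.5% × £3,220.00 = £877.10
Supplemental (19% flat on bonus): 19% × £1,500.00 = £285.00
Total provincial income tax: £877.10 + £285.00 = £1,162.10

£1,162.10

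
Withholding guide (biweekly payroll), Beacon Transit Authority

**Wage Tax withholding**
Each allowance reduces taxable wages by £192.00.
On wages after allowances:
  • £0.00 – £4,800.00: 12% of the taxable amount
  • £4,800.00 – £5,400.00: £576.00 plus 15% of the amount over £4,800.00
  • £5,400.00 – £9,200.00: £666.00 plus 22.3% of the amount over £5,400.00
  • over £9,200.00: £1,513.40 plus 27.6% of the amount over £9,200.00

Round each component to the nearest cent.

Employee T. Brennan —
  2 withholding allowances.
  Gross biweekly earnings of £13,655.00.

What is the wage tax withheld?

£2,637.00

Wage Tax: taxable = £13,655.00 − 2×£192.00 = £13,271.00
  £1,513.40 + 27.6% × (£13,271.00 − £9,200.00) = £1,513.40 + 27.6% × £4,071.00 = £2,637.00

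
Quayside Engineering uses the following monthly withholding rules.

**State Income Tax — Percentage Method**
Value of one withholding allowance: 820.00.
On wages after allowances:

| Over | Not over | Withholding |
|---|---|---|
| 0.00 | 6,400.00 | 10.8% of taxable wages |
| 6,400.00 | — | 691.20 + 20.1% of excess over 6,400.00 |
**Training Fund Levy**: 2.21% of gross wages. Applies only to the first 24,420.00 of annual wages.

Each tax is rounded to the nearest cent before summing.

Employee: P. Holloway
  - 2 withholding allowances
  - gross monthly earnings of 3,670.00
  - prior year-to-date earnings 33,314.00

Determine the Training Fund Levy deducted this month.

Training Fund Levy: YTD 33,314.00 ≥ cap 24,420.00 → 0.00

0.00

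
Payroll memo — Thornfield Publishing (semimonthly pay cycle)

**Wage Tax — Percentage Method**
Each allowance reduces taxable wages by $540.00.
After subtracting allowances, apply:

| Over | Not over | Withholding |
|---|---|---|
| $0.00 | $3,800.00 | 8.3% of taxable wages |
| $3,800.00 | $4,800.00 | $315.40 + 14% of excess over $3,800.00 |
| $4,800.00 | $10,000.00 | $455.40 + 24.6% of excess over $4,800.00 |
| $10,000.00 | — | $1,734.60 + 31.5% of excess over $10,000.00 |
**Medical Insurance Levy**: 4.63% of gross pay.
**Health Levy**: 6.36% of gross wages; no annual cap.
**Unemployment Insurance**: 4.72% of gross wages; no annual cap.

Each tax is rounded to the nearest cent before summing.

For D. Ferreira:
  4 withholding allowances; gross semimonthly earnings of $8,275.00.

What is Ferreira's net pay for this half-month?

Wage Tax: taxable = $8,275.00 − 4×$540.00 = $6,115.00
  $455.40 + 24.6% × ($6,115.00 − $4,800.00) = $455.40 + 24.6% × $1,315.00 = $778.89
Medical Insurance Levy: 4.63% × $8,275.00 = $383.13
Health Levy: 6.36% × $8,275.00 = $526.29
Unemployment Insurance: 4.72% × $8,275.00 = $390.58
Total withheld: $778.89 + $383.13 + $526.29 + $390.58 = $2,078.89
Net pay: $8,275.00 − $2,078.89 = $6,196.11

$6,196.11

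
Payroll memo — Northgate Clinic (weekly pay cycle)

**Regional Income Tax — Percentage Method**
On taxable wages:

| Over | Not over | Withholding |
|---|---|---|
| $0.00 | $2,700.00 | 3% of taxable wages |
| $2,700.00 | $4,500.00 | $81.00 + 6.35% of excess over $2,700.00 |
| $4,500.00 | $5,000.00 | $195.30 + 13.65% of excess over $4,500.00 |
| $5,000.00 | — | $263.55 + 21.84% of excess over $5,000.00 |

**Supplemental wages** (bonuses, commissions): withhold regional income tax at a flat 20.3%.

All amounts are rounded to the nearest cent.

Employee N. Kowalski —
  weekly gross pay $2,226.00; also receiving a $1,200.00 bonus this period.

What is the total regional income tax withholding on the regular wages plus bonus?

Regional Income Tax: taxable = $2,226.00
  3% × $2,226.00 = $66.78
Supplemental (20.3% flat on bonus): 20.3% × $1,200.00 = $243.60
Total regional income tax: $66.78 + $243.60 = $310.38

$310.38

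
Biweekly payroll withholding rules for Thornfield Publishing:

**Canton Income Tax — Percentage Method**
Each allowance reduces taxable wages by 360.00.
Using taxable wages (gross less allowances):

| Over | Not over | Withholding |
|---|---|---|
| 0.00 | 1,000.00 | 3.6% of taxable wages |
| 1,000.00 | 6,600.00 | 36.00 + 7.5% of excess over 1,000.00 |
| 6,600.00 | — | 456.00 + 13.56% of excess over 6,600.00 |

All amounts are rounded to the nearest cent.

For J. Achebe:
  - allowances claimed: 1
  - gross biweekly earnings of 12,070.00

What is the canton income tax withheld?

1,148.92

Canton Income Tax: taxable = 12,070.00 − 1×360.00 = 11,710.00
  456.00 + 13.56% × (11,710.00 − 6,600.00) = 456.00 + 13.56% × 5,110.00 = 1,148.92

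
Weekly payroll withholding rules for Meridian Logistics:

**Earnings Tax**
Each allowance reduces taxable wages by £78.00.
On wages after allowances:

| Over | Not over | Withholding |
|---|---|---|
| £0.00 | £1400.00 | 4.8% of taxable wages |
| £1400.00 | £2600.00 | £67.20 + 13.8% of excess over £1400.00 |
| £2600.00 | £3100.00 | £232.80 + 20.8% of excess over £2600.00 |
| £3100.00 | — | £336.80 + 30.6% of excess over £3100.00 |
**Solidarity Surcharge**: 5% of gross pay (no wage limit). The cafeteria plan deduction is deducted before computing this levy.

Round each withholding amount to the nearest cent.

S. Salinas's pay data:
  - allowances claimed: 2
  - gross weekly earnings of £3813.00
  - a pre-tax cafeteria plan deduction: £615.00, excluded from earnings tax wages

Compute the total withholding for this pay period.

Earnings Tax: taxable = £3813.00 − £615.00 − 2×£78.00 = £3042.00
  £232.80 + 20.8% × (£3042.00 − £2600.00) = £232.80 + 20.8% × £442.00 = £324.74
Solidarity Surcharge: 5% × £3198.00 = £159.90
Total: £324.74 + £159.90 = £484.64

£484.64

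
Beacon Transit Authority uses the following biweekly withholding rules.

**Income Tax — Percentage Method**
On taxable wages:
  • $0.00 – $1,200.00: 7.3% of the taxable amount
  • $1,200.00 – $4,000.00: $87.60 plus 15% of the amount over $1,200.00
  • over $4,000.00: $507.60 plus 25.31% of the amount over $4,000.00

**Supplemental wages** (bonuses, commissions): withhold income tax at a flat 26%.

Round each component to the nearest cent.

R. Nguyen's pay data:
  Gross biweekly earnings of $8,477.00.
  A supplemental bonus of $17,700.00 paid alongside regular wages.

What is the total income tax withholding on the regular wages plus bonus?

$6,242.73

Income Tax: taxable = $8,477.00
  $507.60 + 25.31% × ($8,477.00 − $4,000.00) = $507.60 + 25.31% × $4,477.00 = $1,640.73
Supplemental (26% flat on bonus): 26% × $17,700.00 = $4,602.00
Total income tax: $1,640.73 + $4,602.00 = $6,242.73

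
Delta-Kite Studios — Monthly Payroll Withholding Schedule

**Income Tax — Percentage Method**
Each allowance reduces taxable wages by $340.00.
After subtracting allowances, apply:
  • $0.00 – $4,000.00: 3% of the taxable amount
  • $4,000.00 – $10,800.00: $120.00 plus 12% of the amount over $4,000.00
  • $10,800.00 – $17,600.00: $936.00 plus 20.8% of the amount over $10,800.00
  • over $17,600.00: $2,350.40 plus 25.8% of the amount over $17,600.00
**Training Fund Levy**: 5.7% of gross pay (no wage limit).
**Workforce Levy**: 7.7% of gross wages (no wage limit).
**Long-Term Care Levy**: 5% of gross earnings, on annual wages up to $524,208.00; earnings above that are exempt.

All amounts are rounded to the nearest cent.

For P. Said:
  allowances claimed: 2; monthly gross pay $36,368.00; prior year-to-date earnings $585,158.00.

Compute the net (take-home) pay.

$24,477.58

Income Tax: taxable = $36,368.00 − 2×$340.00 = $35,688.00
  $2,350.40 + 25.8% × ($35,688.00 − $17,600.00) = $2,350.40 + 25.8% × $18,088.00 = $7,017.10
Training Fund Levy: 5.7% × $36,368.00 = $2,072.98
Workforce Levy: 7.7% × $36,368.00 = $2,800.34
Long-Term Care Levy: YTD $585,158.00 ≥ cap $524,208.00 → $0.00
Total withheld: $7,017.10 + $2,072.98 + $2,800.34 + $0.00 = $11,890.42
Net pay: $36,368.00 − $11,890.42 = $24,477.58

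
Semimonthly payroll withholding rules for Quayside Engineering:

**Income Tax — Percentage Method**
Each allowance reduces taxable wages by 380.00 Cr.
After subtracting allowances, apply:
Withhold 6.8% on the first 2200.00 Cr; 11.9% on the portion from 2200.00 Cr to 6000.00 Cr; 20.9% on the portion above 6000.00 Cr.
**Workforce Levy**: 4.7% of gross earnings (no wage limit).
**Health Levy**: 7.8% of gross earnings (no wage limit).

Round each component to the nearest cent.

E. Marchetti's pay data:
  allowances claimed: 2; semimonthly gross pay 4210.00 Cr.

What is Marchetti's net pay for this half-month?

Income Tax: taxable = 4210.00 Cr − 2×380.00 Cr = 3450.00 Cr
  149.60 Cr + 11.9% × (3450.00 Cr − 2200.00 Cr) = 149.60 Cr + 11.9% × 1250.00 Cr = 298.35 Cr
Workforce Levy: 4.7% × 4210.00 Cr = 197.87 Cr
Health Levy: 7.8% × 4210.00 Cr = 328.38 Cr
Total withheld: 298.35 Cr + 197.87 Cr + 328.38 Cr = 824.60 Cr
Net pay: 4210.00 Cr − 824.60 Cr = 3385.40 Cr

3385.40 Cr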